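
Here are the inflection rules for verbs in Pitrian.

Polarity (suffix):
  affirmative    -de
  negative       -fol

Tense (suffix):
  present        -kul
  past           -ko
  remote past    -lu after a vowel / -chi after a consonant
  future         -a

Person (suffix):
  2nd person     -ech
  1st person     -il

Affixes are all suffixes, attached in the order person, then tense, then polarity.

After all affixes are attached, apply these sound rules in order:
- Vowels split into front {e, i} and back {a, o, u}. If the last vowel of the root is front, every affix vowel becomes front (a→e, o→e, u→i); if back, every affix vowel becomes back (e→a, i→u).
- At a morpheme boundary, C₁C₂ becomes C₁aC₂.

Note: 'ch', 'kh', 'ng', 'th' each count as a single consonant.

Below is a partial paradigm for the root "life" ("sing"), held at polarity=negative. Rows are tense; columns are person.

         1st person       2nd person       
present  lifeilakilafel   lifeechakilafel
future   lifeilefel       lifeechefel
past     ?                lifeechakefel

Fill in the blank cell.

lifeilakefel

Attach person 1st person -il → lifeil.
Attach tense past -ko → lifeilko.
Attach polarity negative -fol → lifeilkofol.
Apply vowel harmony: lifeilkofol → lifeilkefel.
Apply epenthesis: lifeilkefel → lifeilakefel.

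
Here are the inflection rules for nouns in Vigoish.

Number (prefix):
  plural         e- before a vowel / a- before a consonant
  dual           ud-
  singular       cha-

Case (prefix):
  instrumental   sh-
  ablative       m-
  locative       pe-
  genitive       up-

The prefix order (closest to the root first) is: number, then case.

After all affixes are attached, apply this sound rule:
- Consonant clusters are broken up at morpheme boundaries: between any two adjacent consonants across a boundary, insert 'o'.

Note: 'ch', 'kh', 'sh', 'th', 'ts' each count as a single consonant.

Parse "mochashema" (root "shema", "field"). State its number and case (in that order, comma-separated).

Segment: m-cha-shema.
number: cha- → singular.
case: m- → ablative.

singular, ablative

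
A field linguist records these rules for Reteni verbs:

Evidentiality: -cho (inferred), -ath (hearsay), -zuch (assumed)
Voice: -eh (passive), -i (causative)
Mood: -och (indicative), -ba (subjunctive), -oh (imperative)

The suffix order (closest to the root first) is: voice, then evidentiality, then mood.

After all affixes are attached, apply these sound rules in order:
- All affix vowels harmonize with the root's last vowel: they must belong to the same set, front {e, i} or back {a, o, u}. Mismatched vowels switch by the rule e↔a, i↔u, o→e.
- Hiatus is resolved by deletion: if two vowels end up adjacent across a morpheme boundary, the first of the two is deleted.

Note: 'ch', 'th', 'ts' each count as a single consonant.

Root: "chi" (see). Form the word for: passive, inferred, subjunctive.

Attach voice passive -eh → chieh.
Attach evidentiality inferred -cho → chiehcho.
Attach mood subjunctive -ba → chiehchoba.
Apply vowel harmony: chiehchoba → chiehchebe.
Apply vowel deletion: chiehchebe → chehchebe.

chehchebe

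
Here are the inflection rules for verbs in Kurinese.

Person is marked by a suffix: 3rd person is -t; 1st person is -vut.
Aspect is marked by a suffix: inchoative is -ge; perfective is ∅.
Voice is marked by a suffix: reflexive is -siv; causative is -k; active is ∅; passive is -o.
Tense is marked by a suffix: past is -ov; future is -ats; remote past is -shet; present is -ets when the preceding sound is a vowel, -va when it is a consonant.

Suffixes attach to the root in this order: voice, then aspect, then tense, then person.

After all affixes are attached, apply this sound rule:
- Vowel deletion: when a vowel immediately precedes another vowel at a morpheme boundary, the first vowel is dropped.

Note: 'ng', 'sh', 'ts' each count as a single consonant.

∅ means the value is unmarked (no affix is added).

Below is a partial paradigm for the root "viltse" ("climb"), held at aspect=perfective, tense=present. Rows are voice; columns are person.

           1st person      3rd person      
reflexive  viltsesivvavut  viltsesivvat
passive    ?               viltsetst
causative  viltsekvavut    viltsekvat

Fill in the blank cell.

viltsetsvut

Attach voice passive -o → viltseo.
aspect = perfective: zero marking, form stays viltseo.
Attach tense present -ets (after vowel 'o') → viltseoets.
Attach person 1st person -vut → viltseoetsvut.
Apply vowel deletion: viltseoetsvut → viltsetsvut.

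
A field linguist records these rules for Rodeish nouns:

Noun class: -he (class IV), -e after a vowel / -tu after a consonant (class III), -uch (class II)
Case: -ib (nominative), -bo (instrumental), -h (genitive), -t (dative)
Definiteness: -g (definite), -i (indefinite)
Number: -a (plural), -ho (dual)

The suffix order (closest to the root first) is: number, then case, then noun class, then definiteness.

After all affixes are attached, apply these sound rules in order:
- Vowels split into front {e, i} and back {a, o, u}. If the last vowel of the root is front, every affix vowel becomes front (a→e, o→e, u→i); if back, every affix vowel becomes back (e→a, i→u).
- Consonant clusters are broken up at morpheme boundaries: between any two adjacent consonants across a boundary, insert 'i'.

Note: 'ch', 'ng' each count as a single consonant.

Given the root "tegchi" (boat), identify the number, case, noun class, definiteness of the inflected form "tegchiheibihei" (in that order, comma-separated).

Segment: tegchi-ho-ib-he-i.
number: -ho → dual.
case: -ib → nominative.
noun class: -he → class IV.
definiteness: -i → indefinite.

dual, nominative, class IV, indefinite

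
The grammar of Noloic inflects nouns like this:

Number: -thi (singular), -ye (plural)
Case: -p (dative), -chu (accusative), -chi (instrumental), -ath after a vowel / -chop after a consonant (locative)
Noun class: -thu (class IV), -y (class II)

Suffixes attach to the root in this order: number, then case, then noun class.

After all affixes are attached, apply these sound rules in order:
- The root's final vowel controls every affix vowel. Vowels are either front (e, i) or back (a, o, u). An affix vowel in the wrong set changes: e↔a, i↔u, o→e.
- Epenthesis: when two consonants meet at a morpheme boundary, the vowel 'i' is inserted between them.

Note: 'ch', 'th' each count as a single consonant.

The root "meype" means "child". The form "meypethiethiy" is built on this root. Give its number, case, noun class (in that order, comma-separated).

Segment: meype-thi-ath-y.
number: -thi → singular.
case: -ath/chop → locative.
noun class: -y → class II.

singular, locative, class II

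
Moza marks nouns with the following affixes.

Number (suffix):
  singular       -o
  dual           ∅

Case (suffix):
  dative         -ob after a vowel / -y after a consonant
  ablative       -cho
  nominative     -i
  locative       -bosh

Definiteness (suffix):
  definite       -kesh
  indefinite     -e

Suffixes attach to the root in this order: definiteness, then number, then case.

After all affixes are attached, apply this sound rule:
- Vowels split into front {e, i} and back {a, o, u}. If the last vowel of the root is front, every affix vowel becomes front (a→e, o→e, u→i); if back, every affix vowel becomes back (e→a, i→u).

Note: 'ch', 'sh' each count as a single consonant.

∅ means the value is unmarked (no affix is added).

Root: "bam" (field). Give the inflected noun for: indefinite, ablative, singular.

bamaocho

Attach definiteness indefinite -e → bame.
Attach number singular -o → bameo.
Attach case ablative -cho → bameocho.
Apply vowel harmony: bameocho → bamaocho.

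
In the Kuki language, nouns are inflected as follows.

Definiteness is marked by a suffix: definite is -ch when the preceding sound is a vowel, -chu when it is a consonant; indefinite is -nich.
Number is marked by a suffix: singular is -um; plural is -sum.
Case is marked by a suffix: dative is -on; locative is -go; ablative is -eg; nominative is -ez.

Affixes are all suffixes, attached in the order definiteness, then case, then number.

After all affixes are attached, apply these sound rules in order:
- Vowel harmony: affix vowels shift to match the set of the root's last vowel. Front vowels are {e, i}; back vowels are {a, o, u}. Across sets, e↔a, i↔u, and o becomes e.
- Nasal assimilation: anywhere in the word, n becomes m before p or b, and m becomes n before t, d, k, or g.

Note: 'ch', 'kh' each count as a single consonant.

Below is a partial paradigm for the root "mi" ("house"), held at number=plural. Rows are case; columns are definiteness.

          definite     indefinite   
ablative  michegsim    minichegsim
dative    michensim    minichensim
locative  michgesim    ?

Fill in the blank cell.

minichgesim

Attach definiteness indefinite -nich → minich.
Attach case locative -go → minichgo.
Attach number plural -sum → minichgosum.
Apply vowel harmony: minichgosum → minichgesim.
Nasal assimilation: no change.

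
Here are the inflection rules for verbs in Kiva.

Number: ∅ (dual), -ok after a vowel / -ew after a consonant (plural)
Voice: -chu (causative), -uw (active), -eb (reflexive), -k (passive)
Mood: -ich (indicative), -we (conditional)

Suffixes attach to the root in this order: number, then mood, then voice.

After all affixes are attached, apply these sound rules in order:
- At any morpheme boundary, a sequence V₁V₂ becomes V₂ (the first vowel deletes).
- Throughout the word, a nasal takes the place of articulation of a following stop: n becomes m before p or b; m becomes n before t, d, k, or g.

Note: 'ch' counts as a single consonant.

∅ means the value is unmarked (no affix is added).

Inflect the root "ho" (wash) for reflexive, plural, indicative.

hokicheb

Attach number plural -ok (after vowel 'o') → hook.
Attach mood indicative -ich → hookich.
Attach voice reflexive -eb → hookicheb.
Apply vowel deletion: hookicheb → hokicheb.
Nasal assimilation: no change.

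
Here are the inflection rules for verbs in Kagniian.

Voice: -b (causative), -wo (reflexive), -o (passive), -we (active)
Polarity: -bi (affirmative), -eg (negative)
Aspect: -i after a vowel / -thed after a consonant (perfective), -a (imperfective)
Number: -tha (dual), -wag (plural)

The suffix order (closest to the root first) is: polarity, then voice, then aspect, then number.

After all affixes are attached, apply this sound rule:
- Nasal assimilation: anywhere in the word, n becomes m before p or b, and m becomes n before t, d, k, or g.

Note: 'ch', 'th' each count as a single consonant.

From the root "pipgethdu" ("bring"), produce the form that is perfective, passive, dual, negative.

pipgethduegoitha

Attach polarity negative -eg → pipgethdueg.
Attach voice passive -o → pipgethduego.
Attach aspect perfective -i (after vowel 'o') → pipgethduegoi.
Attach number dual -tha → pipgethduegoitha.
Nasal assimilation: no change.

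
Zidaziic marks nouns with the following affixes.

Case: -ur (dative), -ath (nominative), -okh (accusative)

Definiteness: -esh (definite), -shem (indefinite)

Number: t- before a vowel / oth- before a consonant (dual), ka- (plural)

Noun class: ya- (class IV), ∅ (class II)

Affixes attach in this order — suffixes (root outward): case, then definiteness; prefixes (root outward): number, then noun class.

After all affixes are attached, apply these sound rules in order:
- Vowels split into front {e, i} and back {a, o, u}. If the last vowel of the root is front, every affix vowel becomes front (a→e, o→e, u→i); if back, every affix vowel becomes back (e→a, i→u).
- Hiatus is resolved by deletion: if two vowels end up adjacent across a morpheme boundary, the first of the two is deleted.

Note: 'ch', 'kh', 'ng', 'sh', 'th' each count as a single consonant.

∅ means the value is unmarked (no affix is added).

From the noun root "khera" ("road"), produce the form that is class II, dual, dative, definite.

othkherurash

Attach case dative -ur → kheraur.
Attach definiteness definite -esh → kherauresh.
Attach number dual oth- (before consonant 'kh') → othkherauresh.
noun class = class II: zero marking, form stays othkherauresh.
Apply vowel harmony: othkherauresh → othkheraurash.
Apply vowel deletion: othkheraurash → othkherurash.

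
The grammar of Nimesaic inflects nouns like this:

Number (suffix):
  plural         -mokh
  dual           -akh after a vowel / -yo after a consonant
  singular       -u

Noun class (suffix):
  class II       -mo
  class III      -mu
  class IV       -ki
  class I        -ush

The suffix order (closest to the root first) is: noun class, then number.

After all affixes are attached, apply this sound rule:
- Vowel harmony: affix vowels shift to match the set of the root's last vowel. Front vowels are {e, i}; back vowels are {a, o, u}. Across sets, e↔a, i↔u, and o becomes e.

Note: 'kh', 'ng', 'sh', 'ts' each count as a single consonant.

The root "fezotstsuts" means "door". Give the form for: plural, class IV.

fezotstsutskumokh

Attach noun class class IV -ki → fezotstsutski.
Attach number plural -mokh → fezotstsutskimokh.
Apply vowel harmony: fezotstsutskimokh → fezotstsutskumokh.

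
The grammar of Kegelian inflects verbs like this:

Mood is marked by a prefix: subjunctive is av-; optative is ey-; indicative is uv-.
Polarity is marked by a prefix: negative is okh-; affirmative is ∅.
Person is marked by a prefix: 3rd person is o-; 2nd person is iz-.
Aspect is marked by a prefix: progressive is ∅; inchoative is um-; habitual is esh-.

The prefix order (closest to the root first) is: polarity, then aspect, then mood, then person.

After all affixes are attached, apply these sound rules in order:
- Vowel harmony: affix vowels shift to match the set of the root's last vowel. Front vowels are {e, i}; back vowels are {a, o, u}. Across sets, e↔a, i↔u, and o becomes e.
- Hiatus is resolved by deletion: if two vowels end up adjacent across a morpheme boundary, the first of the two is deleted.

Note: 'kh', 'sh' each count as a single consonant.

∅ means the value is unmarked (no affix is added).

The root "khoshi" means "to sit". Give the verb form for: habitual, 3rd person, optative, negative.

Attach polarity negative okh- → okhkhoshi.
Attach aspect habitual esh- → eshokhkhoshi.
Attach mood optative ey- → eyeshokhkhoshi.
Attach person 3rd person o- → oeyeshokhkhoshi.
Apply vowel harmony: oeyeshokhkhoshi → eeyeshekhkhoshi.
Apply vowel deletion: eeyeshekhkhoshi → eyeshekhkhoshi.

eyeshekhkhoshi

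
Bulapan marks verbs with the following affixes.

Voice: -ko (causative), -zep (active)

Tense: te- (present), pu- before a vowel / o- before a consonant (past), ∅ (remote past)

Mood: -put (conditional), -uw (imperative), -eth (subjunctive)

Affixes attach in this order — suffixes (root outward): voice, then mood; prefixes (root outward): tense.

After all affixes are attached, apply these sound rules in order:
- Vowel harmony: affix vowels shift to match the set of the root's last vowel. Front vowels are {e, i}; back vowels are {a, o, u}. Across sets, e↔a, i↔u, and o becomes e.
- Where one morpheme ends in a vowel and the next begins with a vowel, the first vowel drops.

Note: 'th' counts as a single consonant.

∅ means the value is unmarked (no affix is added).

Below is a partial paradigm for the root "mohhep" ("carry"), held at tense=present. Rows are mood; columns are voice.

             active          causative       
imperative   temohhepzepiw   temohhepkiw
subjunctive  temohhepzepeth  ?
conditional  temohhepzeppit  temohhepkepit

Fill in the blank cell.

Attach voice causative -ko → mohhepko.
Attach mood subjunctive -eth → mohhepkoeth.
Attach tense present te- → temohhepkoeth.
Apply vowel harmony: temohhepkoeth → temohhepkeeth.
Apply vowel deletion: temohhepkeeth → temohhepketh.

temohhepketh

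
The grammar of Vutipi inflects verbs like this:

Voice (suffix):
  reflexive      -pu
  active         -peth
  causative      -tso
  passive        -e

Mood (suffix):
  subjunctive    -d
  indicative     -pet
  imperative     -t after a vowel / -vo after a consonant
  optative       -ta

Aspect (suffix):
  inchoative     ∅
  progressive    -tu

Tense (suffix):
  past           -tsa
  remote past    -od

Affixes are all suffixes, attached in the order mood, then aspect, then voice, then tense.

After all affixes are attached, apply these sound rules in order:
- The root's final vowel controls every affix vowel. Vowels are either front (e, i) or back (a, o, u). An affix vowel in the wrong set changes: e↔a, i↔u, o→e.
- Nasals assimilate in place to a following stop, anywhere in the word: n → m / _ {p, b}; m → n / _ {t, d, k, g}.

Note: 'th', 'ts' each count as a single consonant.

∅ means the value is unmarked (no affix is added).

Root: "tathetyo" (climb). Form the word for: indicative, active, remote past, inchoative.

Attach mood indicative -pet → tathetyopet.
aspect = inchoative: zero marking, form stays tathetyopet.
Attach voice active -peth → tathetyopetpeth.
Attach tense remote past -od → tathetyopetpethod.
Apply vowel harmony: tathetyopetpethod → tathetyopatpathod.
Nasal assimilation: no change.

tathetyopatpathod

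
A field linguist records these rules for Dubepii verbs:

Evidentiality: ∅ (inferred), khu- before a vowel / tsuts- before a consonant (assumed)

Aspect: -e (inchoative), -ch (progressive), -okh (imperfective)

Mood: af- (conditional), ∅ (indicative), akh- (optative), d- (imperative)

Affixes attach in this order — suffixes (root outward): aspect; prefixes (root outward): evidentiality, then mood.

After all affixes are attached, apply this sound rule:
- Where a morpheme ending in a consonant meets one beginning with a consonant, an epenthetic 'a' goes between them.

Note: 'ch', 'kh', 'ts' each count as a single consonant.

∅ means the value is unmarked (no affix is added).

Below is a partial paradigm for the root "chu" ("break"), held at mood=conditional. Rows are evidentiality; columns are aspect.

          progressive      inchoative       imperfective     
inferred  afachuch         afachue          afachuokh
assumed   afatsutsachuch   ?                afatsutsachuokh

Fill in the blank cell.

Attach evidentiality assumed tsuts- (before consonant 'ch') → tsutschu.
Attach aspect inchoative -e → tsutschue.
Attach mood conditional af- → aftsutschue.
Apply epenthesis: aftsutschue → afatsutsachue.

afatsutsachue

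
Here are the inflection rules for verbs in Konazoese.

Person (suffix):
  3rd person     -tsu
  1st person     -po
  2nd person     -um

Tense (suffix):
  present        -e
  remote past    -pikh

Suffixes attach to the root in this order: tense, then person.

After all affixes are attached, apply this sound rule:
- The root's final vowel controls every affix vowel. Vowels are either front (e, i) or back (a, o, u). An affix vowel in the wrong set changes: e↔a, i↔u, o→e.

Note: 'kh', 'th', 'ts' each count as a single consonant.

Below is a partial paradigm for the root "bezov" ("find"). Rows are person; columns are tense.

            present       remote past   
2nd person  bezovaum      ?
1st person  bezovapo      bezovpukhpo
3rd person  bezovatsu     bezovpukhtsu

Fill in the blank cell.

bezovpukhum

Attach tense remote past -pikh → bezovpikh.
Attach person 2nd person -um → bezovpikhum.
Apply vowel harmony: bezovpikhum → bezovpukhum.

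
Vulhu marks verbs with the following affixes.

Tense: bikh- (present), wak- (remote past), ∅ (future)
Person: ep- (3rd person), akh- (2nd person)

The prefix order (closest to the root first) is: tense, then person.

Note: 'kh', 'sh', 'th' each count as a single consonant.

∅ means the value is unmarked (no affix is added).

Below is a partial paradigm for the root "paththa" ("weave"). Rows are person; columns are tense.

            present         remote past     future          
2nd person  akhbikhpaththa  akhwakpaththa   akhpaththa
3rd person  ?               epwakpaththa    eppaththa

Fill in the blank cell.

Attach tense present bikh- → bikhpaththa.
Attach person 3rd person ep- → epbikhpaththa.

epbikhpaththa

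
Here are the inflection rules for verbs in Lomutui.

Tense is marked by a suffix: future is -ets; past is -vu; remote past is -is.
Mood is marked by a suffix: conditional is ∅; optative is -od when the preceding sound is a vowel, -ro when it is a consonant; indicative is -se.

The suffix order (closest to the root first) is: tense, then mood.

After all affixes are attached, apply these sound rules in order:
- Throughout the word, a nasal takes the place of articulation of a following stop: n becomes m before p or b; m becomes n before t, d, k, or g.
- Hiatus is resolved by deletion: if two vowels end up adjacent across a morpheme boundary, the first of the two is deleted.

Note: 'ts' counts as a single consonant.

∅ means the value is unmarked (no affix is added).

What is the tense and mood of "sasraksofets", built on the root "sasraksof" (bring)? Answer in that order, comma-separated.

future, conditional

Segment: sasraksof-ets.
tense: -ets → future.
mood: ∅ → conditional.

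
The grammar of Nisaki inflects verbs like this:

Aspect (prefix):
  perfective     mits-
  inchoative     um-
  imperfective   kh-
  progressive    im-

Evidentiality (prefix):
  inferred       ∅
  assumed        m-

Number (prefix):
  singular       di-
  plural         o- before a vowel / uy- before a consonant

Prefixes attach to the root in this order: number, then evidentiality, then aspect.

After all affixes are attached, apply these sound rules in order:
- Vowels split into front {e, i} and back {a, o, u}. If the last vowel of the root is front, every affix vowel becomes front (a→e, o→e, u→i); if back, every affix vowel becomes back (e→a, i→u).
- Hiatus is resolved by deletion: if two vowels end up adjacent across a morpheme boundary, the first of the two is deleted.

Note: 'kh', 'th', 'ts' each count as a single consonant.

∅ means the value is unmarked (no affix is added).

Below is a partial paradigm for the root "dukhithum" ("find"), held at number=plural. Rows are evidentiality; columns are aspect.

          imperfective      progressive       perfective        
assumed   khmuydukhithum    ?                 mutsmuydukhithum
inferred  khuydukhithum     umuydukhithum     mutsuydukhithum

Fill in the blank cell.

ummuydukhithum

Attach number plural uy- (before consonant 'd') → uydukhithum.
Attach evidentiality assumed m- → muydukhithum.
Attach aspect progressive im- → immuydukhithum.
Apply vowel harmony: immuydukhithum → ummuydukhithum.
Vowel deletion: no change.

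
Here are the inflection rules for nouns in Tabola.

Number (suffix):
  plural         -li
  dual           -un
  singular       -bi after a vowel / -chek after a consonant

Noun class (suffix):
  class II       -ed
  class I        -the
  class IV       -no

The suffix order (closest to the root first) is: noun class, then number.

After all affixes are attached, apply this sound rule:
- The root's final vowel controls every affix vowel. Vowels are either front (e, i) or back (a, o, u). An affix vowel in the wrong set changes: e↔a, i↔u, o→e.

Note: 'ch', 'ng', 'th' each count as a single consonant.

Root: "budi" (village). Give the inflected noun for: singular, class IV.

budinebi

Attach noun class class IV -no → budino.
Attach number singular -bi (after vowel 'o') → budinobi.
Apply vowel harmony: budinobi → budinebi.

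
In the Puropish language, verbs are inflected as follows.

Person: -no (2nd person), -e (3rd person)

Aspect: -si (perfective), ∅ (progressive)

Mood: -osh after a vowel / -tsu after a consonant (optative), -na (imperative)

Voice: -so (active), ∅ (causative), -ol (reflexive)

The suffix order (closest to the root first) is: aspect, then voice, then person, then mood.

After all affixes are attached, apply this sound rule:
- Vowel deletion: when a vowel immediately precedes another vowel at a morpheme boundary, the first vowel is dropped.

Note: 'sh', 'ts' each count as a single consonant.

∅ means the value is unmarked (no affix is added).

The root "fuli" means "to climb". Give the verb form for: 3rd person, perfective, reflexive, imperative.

Attach aspect perfective -si → fulisi.
Attach voice reflexive -ol → fulisiol.
Attach person 3rd person -e → fulisiole.
Attach mood imperative -na → fulisiolena.
Apply vowel deletion: fulisiolena → fulisolena.

fulisolena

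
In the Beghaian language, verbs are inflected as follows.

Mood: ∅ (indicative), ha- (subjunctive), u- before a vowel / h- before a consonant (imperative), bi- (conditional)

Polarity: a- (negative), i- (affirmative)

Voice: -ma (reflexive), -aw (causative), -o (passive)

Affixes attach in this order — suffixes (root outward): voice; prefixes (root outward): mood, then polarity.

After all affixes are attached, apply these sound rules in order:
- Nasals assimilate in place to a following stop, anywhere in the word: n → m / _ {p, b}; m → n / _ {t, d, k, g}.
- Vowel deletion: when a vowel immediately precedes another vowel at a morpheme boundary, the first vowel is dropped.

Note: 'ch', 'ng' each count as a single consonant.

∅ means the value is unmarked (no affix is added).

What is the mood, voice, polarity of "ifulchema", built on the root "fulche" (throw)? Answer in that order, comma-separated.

indicative, reflexive, affirmative

Segment: i-fulche-ma.
mood: ∅ → indicative.
voice: -ma → reflexive.
polarity: i- → affirmative.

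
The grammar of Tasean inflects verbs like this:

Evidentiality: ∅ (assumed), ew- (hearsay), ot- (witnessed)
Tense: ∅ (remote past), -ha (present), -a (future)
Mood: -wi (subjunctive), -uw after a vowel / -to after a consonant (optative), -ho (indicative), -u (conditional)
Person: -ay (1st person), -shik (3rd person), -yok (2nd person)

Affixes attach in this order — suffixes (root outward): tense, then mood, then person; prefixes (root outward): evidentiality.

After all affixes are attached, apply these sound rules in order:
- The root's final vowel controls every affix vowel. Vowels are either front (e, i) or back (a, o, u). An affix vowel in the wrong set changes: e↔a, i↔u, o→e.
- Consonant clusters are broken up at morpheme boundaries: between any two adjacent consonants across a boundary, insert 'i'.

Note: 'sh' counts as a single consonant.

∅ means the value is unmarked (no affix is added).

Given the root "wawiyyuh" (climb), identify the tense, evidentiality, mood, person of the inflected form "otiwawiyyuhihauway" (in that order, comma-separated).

present, witnessed, optative, 1st person

Segment: ot-wawiyyuh-ha-uw-ay.
tense: -ha → present.
evidentiality: ot- → witnessed.
mood: -uw/to → optative.
person: -ay → 1st person.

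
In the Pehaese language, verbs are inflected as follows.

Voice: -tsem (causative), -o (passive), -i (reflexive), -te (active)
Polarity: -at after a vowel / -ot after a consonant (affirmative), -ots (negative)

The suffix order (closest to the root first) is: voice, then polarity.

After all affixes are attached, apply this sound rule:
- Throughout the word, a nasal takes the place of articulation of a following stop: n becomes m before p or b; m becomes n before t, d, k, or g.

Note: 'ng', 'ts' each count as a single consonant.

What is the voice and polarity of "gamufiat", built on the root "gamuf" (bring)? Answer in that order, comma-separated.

reflexive, affirmative

Segment: gamuf-i-at.
voice: -i → reflexive.
polarity: -at/ot → affirmative.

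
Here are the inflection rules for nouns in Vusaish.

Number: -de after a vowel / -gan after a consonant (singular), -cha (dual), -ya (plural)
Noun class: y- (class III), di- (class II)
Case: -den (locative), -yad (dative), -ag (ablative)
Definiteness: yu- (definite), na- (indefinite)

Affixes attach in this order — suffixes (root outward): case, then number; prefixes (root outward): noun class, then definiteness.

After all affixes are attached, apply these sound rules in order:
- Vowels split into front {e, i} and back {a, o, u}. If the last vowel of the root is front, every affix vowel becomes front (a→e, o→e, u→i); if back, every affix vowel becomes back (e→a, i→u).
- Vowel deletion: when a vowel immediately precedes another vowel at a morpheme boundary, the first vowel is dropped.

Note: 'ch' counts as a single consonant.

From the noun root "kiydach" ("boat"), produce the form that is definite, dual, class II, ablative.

Attach noun class class II di- → dikiydach.
Attach case ablative -ag → dikiydachag.
Attach number dual -cha → dikiydachagcha.
Attach definiteness definite yu- → yudikiydachagcha.
Apply vowel harmony: yudikiydachagcha → yudukiydachagcha.
Vowel deletion: no change.

yudukiydachagcha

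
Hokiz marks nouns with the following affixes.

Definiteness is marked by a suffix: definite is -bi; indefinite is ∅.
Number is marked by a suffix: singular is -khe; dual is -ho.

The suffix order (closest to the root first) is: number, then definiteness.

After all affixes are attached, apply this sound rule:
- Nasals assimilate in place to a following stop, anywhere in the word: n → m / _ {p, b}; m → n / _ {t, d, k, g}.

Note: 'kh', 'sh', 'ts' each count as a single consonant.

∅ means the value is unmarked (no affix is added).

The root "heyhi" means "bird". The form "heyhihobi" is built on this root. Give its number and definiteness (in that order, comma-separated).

Segment: heyhi-ho-bi.
number: -ho → dual.
definiteness: -bi → definite.

dual, definite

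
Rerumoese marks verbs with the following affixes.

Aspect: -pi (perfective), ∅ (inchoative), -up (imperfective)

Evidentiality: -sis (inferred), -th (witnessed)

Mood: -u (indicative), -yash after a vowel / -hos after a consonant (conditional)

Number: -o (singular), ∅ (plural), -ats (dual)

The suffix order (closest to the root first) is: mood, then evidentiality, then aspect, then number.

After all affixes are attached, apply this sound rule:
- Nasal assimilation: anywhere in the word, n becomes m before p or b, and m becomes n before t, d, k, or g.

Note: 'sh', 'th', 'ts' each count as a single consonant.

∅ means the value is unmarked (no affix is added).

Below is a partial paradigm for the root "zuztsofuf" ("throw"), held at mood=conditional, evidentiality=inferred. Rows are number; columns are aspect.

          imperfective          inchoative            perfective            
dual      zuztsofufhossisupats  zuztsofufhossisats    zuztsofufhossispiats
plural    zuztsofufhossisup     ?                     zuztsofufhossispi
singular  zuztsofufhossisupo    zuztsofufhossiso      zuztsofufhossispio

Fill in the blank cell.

Attach mood conditional -hos (after consonant 'f') → zuztsofufhos.
Attach evidentiality inferred -sis → zuztsofufhossis.
aspect = inchoative: zero marking, form stays zuztsofufhossis.
number = plural: zero marking, form stays zuztsofufhossis.
Nasal assimilation: no change.

zuztsofufhossis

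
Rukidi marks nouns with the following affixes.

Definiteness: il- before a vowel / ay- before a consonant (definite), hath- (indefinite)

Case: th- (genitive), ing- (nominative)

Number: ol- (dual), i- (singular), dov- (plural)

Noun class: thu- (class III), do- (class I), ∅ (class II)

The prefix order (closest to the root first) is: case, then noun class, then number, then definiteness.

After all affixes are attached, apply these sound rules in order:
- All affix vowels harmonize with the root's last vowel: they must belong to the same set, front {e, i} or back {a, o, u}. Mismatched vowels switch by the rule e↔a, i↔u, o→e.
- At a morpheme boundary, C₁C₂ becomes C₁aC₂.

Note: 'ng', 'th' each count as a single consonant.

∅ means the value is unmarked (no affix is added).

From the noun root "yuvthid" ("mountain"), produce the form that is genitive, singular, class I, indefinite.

Attach case genitive th- → thyuvthid.
Attach noun class class I do- → dothyuvthid.
Attach number singular i- → idothyuvthid.
Attach definiteness indefinite hath- → hathidothyuvthid.
Apply vowel harmony: hathidothyuvthid → hethidethyuvthid.
Apply epenthesis: hethidethyuvthid → hethidethayuvthid.

hethidethayuvthid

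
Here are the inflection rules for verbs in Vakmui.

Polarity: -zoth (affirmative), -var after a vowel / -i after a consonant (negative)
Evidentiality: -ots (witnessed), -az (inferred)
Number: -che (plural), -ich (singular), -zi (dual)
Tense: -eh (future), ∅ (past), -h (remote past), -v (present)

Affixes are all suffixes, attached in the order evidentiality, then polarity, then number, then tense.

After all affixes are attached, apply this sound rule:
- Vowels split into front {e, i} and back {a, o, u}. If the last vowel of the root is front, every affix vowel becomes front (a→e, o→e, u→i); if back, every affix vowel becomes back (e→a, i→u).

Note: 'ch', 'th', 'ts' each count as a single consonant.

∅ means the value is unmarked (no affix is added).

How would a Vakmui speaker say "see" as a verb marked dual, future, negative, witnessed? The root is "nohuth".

Attach evidentiality witnessed -ots → nohuthots.
Attach polarity negative -i (after consonant 'ts') → nohuthotsi.
Attach number dual -zi → nohuthotsizi.
Attach tense future -eh → nohuthotsizieh.
Apply vowel harmony: nohuthotsizieh → nohuthotsuzuah.

nohuthotsuzuah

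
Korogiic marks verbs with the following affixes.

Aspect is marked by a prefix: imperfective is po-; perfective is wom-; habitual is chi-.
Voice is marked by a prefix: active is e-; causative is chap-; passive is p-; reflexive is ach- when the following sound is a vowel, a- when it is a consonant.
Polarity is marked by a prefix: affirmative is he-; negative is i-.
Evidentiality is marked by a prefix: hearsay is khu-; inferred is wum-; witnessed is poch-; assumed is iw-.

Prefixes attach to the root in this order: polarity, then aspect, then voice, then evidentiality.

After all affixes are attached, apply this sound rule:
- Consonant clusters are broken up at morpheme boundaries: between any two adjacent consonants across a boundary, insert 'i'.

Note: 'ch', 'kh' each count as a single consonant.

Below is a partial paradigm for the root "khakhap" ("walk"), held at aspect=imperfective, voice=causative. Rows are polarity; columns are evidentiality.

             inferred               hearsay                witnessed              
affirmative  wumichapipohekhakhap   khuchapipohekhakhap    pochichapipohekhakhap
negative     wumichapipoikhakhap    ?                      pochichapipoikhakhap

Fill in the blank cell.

khuchapipoikhakhap

Attach polarity negative i- → ikhakhap.
Attach aspect imperfective po- → poikhakhap.
Attach voice causative chap- → chappoikhakhap.
Attach evidentiality hearsay khu- → khuchappoikhakhap.
Apply epenthesis: khuchappoikhakhap → khuchapipoikhakhap.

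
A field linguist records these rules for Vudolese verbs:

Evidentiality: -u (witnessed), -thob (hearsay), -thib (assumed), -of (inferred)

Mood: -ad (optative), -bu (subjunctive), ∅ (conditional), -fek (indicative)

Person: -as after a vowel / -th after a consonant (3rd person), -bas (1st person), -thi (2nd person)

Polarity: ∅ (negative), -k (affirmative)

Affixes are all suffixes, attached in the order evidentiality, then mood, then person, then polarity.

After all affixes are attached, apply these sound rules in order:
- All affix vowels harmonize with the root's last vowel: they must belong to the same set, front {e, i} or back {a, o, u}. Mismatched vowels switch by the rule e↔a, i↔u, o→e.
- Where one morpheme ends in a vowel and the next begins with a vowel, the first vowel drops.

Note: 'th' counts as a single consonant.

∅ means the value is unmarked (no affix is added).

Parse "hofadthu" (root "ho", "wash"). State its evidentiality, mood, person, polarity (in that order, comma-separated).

inferred, optative, 2nd person, negative

Segment: ho-of-ad-thi.
evidentiality: -of → inferred.
mood: -ad → optative.
person: -thi → 2nd person.
polarity: ∅ → negative.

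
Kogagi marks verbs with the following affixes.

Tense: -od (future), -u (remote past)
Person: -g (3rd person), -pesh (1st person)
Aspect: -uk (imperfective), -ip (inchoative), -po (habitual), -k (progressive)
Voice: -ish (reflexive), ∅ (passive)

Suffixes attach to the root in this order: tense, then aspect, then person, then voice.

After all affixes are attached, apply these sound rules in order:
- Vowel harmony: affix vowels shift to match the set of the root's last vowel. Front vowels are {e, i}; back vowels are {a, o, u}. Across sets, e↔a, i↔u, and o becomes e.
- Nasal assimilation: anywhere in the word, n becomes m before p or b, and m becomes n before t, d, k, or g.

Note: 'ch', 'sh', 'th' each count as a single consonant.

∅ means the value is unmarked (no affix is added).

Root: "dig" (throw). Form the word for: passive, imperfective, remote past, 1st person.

Attach tense remote past -u → digu.
Attach aspect imperfective -uk → diguuk.
Attach person 1st person -pesh → diguukpesh.
voice = passive: zero marking, form stays diguukpesh.
Apply vowel harmony: diguukpesh → digiikpesh.
Nasal assimilation: no change.

digiikpesh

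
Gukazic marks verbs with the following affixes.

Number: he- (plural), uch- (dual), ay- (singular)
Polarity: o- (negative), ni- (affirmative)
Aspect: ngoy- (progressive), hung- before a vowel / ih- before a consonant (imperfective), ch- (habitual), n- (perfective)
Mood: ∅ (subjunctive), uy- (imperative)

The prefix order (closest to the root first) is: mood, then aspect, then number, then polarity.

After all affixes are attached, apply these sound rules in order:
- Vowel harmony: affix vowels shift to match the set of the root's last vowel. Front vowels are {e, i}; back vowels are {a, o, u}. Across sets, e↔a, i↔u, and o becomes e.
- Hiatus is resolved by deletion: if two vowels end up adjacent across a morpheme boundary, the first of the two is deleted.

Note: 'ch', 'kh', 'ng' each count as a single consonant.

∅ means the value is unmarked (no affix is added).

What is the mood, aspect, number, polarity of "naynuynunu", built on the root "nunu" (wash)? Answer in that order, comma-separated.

imperative, perfective, singular, affirmative

Segment: ni-ay-n-uy-nunu.
mood: uy- → imperative.
aspect: n- → perfective.
number: ay- → singular.
polarity: ni- → affirmative.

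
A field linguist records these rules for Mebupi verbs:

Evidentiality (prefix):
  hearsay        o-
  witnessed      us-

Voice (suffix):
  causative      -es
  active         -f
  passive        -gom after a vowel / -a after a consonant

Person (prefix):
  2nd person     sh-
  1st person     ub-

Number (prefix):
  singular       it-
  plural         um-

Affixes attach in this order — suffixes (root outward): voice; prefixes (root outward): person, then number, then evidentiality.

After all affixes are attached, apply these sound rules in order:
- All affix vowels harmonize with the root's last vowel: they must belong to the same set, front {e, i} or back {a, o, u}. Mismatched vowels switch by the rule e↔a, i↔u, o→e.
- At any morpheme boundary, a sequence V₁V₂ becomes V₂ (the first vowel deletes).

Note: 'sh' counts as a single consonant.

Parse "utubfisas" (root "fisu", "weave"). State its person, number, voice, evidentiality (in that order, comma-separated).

Segment: o-it-ub-fisu-es.
person: ub- → 1st person.
number: it- → singular.
voice: -es → causative.
evidentiality: o- → hearsay.

1st person, singular, causative, hearsay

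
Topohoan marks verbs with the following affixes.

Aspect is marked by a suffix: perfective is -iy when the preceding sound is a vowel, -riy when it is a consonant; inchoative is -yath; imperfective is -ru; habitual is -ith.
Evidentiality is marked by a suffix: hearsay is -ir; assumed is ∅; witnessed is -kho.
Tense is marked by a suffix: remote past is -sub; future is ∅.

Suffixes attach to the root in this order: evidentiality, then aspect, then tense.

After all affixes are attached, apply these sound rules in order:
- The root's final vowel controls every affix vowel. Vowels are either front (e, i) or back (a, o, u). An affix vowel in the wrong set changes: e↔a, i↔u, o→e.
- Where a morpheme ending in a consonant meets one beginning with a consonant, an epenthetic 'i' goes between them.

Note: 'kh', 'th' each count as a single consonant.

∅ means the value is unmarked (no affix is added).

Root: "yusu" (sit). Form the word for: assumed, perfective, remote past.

evidentiality = assumed: zero marking, form stays yusu.
Attach aspect perfective -iy (after vowel 'u') → yusuiy.
Attach tense remote past -sub → yusuiysub.
Apply vowel harmony: yusuiysub → yusuuysub.
Apply epenthesis: yusuuysub → yusuuyisub.

yusuuyisub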